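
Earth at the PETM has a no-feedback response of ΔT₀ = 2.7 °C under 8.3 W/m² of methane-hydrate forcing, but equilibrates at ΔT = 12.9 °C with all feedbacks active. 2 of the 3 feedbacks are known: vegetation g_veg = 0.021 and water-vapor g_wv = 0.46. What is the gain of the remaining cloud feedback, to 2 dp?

0.31

Amplification A = ΔT/ΔT₀ = 12.9/2.7 = 4.778.
Total gain g = 1 − 1/A = 1 − 1/4.778 = 0.7907.
Known gains sum to 0.021 + 0.46 = 0.481.
g_cld = 0.7907 − 0.481 = 0.31.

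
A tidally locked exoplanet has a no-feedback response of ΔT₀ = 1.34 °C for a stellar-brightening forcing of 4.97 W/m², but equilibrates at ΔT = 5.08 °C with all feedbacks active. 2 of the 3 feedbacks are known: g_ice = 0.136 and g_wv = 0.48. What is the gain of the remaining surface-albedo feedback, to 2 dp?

Amplification A = ΔT/ΔT₀ = 5.08/1.34 = 3.791.
Total gain g = 1 − 1/A = 1 − 1/3.791 = 0.7362.
Known gains sum to 0.136 + 0.48 = 0.616.
g_alb = 0.7362 − 0.616 = 0.12.

0.12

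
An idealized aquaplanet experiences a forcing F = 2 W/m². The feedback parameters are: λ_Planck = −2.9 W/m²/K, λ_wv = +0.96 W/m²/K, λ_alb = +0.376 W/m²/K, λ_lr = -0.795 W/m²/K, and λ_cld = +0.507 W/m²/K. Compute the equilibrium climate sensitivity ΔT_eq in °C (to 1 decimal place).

1.1 °C

Net feedback parameter λ = (−2.9) + (+0.96) + (+0.376) + (-0.795) + (+0.507) = -1.852 W/m²/K.
ΔT = −F/λ = −2/(-1.852) = 1.1 °C.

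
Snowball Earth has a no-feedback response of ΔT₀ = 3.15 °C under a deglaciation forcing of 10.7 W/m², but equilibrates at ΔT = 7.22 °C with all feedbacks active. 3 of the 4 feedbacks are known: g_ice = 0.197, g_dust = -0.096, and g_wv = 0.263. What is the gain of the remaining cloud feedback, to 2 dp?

0.20

Amplification A = ΔT/ΔT₀ = 7.22/3.15 = 2.292.
Total gain g = 1 − 1/A = 1 − 1/2.292 = 0.5637.
Known gains sum to 0.197 − 0.096 + 0.263 = 0.364.
g_cld = 0.5637 − 0.364 = 0.20.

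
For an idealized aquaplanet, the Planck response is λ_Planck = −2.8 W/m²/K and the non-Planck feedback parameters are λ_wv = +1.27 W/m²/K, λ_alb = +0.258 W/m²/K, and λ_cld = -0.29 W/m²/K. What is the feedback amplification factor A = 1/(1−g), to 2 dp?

1.79

Convert to gains: g_wv = 1.27/2.8 = 0.4536; g_alb = 0.258/2.8 = 0.09214; g_cld = -0.29/2.8 = -0.1036.
Total gain g = 0.44214.
A = 1/(1 − 0.44214) = 1.79.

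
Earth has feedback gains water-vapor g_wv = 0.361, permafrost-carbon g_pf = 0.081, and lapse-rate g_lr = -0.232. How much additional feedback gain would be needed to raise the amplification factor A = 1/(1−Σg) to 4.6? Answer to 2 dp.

Current total gain = 0.21.
Target gain for A = 4.6: g* = 1 − 1/4.6 = 0.7826.
Additional gain needed = 0.7826 − 0.21 = 0.57.

0.57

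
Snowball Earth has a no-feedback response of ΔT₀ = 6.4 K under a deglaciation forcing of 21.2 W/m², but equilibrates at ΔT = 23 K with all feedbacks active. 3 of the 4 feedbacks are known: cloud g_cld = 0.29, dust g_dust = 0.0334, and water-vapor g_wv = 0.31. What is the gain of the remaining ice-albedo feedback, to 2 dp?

Amplification A = ΔT/ΔT₀ = 23/6.4 = 3.594.
Total gain g = 1 − 1/A = 1 − 1/3.594 = 0.7218.
Known gains sum to 0.29 + 0.0334 + 0.31 = 0.6334.
g_ice = 0.7218 − 0.6334 = 0.09.

0.09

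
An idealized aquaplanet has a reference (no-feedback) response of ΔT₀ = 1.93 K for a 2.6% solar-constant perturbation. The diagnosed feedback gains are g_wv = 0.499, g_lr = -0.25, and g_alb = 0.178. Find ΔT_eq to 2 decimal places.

Total gain g = 0.499 − 0.25 + 0.178 = 0.427.
Amplification A = 1/(1 − 0.427) = 1.745.
ΔT = 1.93 × 1.745 = 3.37 K.

3.37 K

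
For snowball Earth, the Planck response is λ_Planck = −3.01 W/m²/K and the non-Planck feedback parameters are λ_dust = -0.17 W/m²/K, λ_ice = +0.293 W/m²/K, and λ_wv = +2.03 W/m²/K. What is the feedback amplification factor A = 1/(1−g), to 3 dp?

3.512

Convert to gains: g_dust = -0.17/3.01 = -0.05648; g_ice = 0.293/3.01 = 0.09734; g_wv = 2.03/3.01 = 0.6744.
Total gain g = 0.71526.
A = 1/(1 − 0.71526) = 3.512.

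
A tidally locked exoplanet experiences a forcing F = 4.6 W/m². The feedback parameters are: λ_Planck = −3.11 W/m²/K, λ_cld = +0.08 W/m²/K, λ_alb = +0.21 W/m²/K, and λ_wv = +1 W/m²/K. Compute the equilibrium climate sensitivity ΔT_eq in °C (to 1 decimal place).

Net feedback parameter λ = (−3.11) + (+0.08) + (+0.21) + (+1) = -1.82 W/m²/K.
ΔT = −F/λ = −4.6/(-1.82) = 2.5 °C.

2.5 °C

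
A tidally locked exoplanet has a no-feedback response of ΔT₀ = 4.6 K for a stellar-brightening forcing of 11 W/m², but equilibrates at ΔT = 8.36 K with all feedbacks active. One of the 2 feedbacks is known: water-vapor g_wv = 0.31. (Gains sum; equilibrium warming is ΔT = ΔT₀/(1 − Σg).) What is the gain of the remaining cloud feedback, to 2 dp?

0.14

Amplification A = ΔT/ΔT₀ = 8.36/4.6 = 1.817.
Total gain g = 1 − 1/A = 1 − 1/1.817 = 0.4496.
The known gain is 0.31.
g_cld = 0.4496 − 0.31 = 0.14.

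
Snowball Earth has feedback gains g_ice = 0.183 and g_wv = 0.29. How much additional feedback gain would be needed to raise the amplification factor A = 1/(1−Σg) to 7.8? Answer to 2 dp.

Current total gain = 0.473.
Target gain for A = 7.8: g* = 1 − 1/7.8 = 0.8718.
Additional gain needed = 0.8718 − 0.473 = 0.40.

0.40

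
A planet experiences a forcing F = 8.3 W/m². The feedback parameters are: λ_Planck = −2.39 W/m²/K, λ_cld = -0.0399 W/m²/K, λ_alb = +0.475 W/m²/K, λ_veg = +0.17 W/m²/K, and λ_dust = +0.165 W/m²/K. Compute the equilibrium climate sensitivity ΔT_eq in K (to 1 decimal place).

Net feedback parameter λ = (−2.39) + (-0.0399) + (+0.475) + (+0.17) + (+0.165) = -1.6199 W/m²/K.
ΔT = −F/λ = −8.3/(-1.6199) = 5.1 K.

5.1 K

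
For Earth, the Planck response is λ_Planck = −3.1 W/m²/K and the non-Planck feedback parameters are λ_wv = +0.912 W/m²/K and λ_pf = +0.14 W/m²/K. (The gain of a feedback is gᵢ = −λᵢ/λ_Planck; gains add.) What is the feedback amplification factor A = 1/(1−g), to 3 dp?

1.514

Convert to gains: g_wv = 0.912/3.1 = 0.2942; g_pf = 0.14/3.1 = 0.04516.
Total gain g = 0.33936.
A = 1/(1 − 0.33936) = 1.514.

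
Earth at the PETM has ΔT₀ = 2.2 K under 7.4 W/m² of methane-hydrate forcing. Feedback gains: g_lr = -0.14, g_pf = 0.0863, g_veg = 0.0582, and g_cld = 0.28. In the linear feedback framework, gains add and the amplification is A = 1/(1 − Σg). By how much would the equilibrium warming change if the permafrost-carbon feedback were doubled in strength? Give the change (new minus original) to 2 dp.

0.42 K

Original: g = 0.2845, ΔT = 2.2/(1−0.2845) = 3.0748 K.
With doubled permafrost-carbon: g' = 0.3708, ΔT' = 2.2/(1−0.3708) = 3.4965 K.
Change = 3.4965 − 3.0748 = 0.42 K.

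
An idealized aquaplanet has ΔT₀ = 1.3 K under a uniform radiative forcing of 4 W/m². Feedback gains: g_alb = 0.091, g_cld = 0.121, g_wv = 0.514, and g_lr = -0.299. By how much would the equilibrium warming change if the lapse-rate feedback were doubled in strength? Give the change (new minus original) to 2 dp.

-0.78 K

Original: g = 0.427, ΔT = 1.3/(1−0.427) = 2.2688 K.
With doubled lapse-rate: g' = 0.128, ΔT' = 1.3/(1−0.128) = 1.4908 K.
Change = 1.4908 − 2.2688 = -0.78 K.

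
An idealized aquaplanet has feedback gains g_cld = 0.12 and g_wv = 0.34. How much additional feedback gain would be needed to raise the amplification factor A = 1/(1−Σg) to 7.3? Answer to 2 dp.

Current total gain = 0.46.
Target gain for A = 7.3: g* = 1 − 1/7.3 = 0.863.
Additional gain needed = 0.863 − 0.46 = 0.40.

0.40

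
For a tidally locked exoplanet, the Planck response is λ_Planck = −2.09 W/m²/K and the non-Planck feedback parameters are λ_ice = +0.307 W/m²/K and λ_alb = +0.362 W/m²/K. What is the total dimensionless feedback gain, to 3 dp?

Convert to gains: g_ice = 0.307/2.09 = 0.1469; g_alb = 0.362/2.09 = 0.1732.
Total gain g = 0.3201.

0.320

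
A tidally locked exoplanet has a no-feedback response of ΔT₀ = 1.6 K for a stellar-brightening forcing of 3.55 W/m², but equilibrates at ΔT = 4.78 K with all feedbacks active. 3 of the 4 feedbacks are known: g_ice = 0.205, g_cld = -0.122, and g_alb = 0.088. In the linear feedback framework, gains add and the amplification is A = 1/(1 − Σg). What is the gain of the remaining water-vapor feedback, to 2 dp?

0.49

Amplification A = ΔT/ΔT₀ = 4.78/1.6 = 2.987.
Total gain g = 1 − 1/A = 1 − 1/2.987 = 0.6652.
Known gains sum to 0.205 − 0.122 + 0.088 = 0.171.
g_wv = 0.6652 − 0.171 = 0.49.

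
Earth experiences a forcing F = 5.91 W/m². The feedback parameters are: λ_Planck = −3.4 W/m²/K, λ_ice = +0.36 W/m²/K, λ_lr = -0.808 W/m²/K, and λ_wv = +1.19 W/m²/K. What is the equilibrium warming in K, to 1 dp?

Net feedback parameter λ = (−3.4) + (+0.36) + (-0.808) + (+1.19) = -2.658 W/m²/K.
ΔT = −F/λ = −5.91/(-2.658) = 2.2 K.

2.2 K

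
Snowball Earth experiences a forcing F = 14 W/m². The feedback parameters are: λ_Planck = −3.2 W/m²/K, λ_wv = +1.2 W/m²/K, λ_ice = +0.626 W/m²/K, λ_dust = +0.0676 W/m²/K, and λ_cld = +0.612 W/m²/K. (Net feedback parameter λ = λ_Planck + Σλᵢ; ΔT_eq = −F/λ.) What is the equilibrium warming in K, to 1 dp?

20.2 K

Net feedback parameter λ = (−3.2) + (+1.2) + (+0.626) + (+0.0676) + (+0.612) = -0.6944 W/m²/K.
ΔT = −F/λ = −14/(-0.6944) = 20.2 K.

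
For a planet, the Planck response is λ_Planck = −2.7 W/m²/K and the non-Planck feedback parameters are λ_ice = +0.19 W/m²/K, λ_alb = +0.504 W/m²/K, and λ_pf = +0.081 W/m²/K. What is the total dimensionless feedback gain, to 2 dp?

0.29

Convert to gains: g_ice = 0.19/2.7 = 0.07037; g_alb = 0.504/2.7 = 0.1867; g_pf = 0.081/2.7 = 0.03.
Total gain g = 0.28707.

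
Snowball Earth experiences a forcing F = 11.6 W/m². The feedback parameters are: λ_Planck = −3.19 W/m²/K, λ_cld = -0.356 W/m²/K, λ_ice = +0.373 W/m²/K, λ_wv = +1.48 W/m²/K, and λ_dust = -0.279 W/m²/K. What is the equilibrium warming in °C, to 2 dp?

5.88 °C

Net feedback parameter λ = (−3.19) + (-0.356) + (+0.373) + (+1.48) + (-0.279) = -1.972 W/m²/K.
ΔT = −F/λ = −11.6/(-1.972) = 5.88 °C.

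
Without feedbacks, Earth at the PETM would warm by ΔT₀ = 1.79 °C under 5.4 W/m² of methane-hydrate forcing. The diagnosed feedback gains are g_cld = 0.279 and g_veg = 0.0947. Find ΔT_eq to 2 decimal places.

2.86 °C

Total gain g = 0.279 + 0.0947 = 0.3737.
Amplification A = 1/(1 − 0.3737) = 1.597.
ΔT = 1.79 × 1.597 = 2.86 °C.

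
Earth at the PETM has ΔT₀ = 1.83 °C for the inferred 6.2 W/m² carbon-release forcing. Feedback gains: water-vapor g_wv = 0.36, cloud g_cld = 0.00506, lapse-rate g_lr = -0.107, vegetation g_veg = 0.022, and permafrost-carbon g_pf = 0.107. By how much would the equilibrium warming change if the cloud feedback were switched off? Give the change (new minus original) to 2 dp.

-0.02 °C

Original: g = 0.38706, ΔT = 1.83/(1−0.38706) = 2.9856 °C.
Without cloud: g' = 0.382, ΔT' = 1.83/(1−0.382) = 2.9612 °C.
Change = 2.9612 − 2.9856 = -0.02 °C.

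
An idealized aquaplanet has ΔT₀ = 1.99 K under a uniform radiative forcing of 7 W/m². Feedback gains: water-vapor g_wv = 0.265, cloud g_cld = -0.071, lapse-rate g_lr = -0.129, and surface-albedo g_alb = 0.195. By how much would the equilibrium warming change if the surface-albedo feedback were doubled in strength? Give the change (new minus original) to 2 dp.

0.96 K

Original: g = 0.26, ΔT = 1.99/(1−0.26) = 2.6892 K.
With doubled surface-albedo: g' = 0.455, ΔT' = 1.99/(1−0.455) = 3.6514 K.
Change = 3.6514 − 2.6892 = 0.96 K.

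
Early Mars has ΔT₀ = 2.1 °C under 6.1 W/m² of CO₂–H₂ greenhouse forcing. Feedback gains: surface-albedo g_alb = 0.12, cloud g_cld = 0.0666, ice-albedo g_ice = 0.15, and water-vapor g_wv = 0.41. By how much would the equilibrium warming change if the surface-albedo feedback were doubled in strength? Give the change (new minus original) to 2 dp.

Original: g = 0.7466, ΔT = 2.1/(1−0.7466) = 8.2873 °C.
With doubled surface-albedo: g' = 0.8666, ΔT' = 2.1/(1−0.8666) = 15.7421 °C.
Change = 15.7421 − 8.2873 = 7.45 °C.

7.45 °C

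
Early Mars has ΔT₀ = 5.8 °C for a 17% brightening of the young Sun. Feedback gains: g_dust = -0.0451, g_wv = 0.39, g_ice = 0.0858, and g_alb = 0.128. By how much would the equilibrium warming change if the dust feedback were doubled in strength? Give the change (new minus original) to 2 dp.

Original: g = 0.5587, ΔT = 5.8/(1−0.5587) = 13.1430 °C.
With doubled dust: g' = 0.5136, ΔT' = 5.8/(1−0.5136) = 11.9243 °C.
Change = 11.9243 − 13.1430 = -1.22 °C.

-1.22 °C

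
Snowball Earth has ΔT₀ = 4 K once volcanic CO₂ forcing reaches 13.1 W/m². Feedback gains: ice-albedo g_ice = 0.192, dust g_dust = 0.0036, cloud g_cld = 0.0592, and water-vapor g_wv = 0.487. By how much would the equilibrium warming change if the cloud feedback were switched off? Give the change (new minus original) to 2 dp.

-2.89 K

Original: g = 0.7418, ΔT = 4/(1−0.7418) = 15.4919 K.
Without cloud: g' = 0.6826, ΔT' = 4/(1−0.6826) = 12.6024 K.
Change = 12.6024 − 15.4919 = -2.89 K.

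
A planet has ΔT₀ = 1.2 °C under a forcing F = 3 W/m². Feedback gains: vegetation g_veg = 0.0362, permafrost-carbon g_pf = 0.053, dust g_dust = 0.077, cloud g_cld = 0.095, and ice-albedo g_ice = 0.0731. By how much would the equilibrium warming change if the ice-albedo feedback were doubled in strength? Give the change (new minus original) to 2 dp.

0.22 °C

Original: g = 0.3343, ΔT = 1.2/(1−0.3343) = 1.8026 °C.
With doubled ice-albedo: g' = 0.4074, ΔT' = 1.2/(1−0.4074) = 2.0250 °C.
Change = 2.0250 − 1.8026 = 0.22 °C.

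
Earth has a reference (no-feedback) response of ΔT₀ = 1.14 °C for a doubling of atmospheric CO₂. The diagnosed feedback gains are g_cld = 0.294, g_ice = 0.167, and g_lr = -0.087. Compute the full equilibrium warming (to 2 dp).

Total gain g = 0.294 + 0.167 − 0.087 = 0.374.
Amplification A = 1/(1 − 0.374) = 1.597.
ΔT = 1.14 × 1.597 = 1.82 °C.

1.82 °C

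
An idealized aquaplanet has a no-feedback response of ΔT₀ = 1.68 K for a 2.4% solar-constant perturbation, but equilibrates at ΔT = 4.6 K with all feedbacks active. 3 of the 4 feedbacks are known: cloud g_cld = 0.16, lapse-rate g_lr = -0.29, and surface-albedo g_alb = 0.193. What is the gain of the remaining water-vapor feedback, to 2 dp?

0.57

Amplification A = ΔT/ΔT₀ = 4.6/1.68 = 2.738.
Total gain g = 1 − 1/A = 1 − 1/2.738 = 0.6348.
Known gains sum to 0.16 − 0.29 + 0.193 = 0.063.
g_wv = 0.6348 − 0.063 = 0.57.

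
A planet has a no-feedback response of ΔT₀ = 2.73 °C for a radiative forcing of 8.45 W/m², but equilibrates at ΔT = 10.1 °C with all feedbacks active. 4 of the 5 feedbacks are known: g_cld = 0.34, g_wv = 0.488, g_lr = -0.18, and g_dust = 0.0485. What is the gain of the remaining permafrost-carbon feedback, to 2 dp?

Amplification A = ΔT/ΔT₀ = 10.1/2.73 = 3.7.
Total gain g = 1 − 1/A = 1 − 1/3.7 = 0.7297.
Known gains sum to 0.34 + 0.488 − 0.18 + 0.0485 = 0.6965.
g_pf = 0.7297 − 0.6965 = 0.03.

0.03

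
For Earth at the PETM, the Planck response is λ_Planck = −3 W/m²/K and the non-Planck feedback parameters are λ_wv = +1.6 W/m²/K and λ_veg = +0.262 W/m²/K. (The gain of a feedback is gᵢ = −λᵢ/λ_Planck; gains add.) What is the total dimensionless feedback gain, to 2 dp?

Convert to gains: g_wv = 1.6/3 = 0.5333; g_veg = 0.262/3 = 0.08733.
Total gain g = 0.62063.

0.62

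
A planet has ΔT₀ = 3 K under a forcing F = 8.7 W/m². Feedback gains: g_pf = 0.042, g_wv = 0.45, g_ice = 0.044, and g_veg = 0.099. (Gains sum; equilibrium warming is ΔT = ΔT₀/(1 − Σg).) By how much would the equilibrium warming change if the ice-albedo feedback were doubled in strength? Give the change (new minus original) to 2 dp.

Original: g = 0.635, ΔT = 3/(1−0.635) = 8.2192 K.
With doubled ice-albedo: g' = 0.679, ΔT' = 3/(1−0.679) = 9.3458 K.
Change = 9.3458 − 8.2192 = 1.13 K.

1.13 K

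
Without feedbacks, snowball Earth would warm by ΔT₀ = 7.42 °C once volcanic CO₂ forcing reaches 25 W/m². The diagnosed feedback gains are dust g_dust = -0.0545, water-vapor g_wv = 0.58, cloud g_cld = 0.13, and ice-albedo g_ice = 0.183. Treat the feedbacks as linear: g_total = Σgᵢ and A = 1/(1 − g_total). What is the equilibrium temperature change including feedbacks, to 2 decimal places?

45.94 °C

Total gain g = -0.0545 + 0.58 + 0.13 + 0.183 = 0.8385.
Amplification A = 1/(1 − 0.8385) = 6.192.
ΔT = 7.42 × 6.192 = 45.94 °C.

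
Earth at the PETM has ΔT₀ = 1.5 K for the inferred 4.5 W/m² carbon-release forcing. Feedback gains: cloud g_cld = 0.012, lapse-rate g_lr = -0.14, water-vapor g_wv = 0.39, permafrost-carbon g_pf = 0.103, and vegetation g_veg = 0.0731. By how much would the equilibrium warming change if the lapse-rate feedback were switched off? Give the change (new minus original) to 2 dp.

Original: g = 0.4381, ΔT = 1.5/(1−0.4381) = 2.6695 K.
Without lapse-rate: g' = 0.5781, ΔT' = 1.5/(1−0.5781) = 3.5553 K.
Change = 3.5553 − 2.6695 = 0.89 K.

0.89 K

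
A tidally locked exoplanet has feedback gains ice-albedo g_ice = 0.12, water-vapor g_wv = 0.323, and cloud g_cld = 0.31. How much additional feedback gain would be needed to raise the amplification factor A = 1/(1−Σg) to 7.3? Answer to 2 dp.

0.11

Current total gain = 0.753.
Target gain for A = 7.3: g* = 1 − 1/7.3 = 0.863.
Additional gain needed = 0.863 − 0.753 = 0.11.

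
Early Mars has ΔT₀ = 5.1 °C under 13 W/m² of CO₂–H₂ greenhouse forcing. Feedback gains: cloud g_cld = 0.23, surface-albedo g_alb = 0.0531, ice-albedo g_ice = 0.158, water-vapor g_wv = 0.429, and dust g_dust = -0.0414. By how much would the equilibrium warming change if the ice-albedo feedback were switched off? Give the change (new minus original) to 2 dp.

-14.28 °C

Original: g = 0.8287, ΔT = 5.1/(1−0.8287) = 29.7723 °C.
Without ice-albedo: g' = 0.6707, ΔT' = 5.1/(1−0.6707) = 15.4874 °C.
Change = 15.4874 − 29.7723 = -14.28 °C.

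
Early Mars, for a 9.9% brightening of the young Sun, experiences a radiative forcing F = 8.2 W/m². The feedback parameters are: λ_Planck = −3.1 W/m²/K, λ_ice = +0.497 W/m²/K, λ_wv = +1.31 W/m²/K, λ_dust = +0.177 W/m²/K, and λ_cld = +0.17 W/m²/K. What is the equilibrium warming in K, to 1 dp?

Net feedback parameter λ = (−3.1) + (+0.497) + (+1.31) + (+0.177) + (+0.17) = -0.946 W/m²/K.
ΔT = −F/λ = −8.2/(-0.946) = 8.7 K.

8.7 K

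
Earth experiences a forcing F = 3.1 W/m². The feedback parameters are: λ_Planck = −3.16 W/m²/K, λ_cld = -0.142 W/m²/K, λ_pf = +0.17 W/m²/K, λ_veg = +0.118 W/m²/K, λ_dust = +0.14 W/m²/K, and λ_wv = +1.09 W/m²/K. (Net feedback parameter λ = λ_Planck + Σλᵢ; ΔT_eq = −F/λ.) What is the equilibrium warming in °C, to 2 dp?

Net feedback parameter λ = (−3.16) + (-0.142) + (+0.17) + (+0.118) + (+0.14) + (+1.09) = -1.784 W/m²/K.
ΔT = −F/λ = −3.1/(-1.784) = 1.74 °C.

1.74 °C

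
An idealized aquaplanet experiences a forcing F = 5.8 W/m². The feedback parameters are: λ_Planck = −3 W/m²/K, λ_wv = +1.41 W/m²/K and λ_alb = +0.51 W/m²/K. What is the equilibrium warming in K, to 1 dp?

5.4 K

Net feedback parameter λ = (−3) + (+1.41) + (+0.51) = -1.08 W/m²/K.
ΔT = −F/λ = −5.8/(-1.08) = 5.4 K.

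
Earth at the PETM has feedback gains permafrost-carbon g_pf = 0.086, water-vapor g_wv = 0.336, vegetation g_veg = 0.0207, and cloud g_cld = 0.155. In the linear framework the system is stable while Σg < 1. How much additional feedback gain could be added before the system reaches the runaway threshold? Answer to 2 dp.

0.40

Current total gain = 0.086 + 0.336 + 0.0207 + 0.155 = 0.5977.
Margin to runaway = 1 − 0.5977 = 0.40.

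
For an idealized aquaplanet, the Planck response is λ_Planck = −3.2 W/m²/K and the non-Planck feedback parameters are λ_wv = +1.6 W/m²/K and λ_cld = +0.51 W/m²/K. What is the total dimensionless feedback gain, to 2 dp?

0.66

Convert to gains: g_wv = 1.6/3.2 = 0.5; g_cld = 0.51/3.2 = 0.1594.
Total gain g = 0.6594.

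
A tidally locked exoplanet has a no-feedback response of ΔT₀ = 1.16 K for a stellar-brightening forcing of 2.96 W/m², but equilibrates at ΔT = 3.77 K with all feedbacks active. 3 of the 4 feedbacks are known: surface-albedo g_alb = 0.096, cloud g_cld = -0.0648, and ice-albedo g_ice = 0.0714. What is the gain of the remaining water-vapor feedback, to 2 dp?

Amplification A = ΔT/ΔT₀ = 3.77/1.16 = 3.25.
Total gain g = 1 − 1/A = 1 − 1/3.25 = 0.6923.
Known gains sum to 0.096 − 0.0648 + 0.0714 = 0.1026.
g_wv = 0.6923 − 0.1026 = 0.59.

0.59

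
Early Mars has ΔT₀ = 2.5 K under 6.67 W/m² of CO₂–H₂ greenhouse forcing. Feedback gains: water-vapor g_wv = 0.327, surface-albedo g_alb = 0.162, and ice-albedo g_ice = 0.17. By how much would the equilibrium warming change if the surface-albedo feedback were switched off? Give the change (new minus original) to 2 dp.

Original: g = 0.659, ΔT = 2.5/(1−0.659) = 7.3314 K.
Without surface-albedo: g' = 0.497, ΔT' = 2.5/(1−0.497) = 4.9702 K.
Change = 4.9702 − 7.3314 = -2.36 K.

-2.36 K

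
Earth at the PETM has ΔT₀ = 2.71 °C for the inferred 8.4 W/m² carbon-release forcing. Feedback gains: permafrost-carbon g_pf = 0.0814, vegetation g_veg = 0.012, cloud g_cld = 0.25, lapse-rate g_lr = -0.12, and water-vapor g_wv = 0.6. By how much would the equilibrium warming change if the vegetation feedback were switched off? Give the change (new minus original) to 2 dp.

-0.98 °C

Original: g = 0.8234, ΔT = 2.71/(1−0.8234) = 15.3454 °C.
Without vegetation: g' = 0.8114, ΔT' = 2.71/(1−0.8114) = 14.3690 °C.
Change = 14.3690 − 15.3454 = -0.98 °C.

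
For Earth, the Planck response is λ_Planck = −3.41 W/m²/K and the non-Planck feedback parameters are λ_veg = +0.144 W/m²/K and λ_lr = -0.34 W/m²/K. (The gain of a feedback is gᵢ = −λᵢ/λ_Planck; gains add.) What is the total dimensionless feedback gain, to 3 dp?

Convert to gains: g_veg = 0.144/3.41 = 0.04223; g_lr = -0.34/3.41 = -0.09971.
Total gain g = -0.05748.

-0.057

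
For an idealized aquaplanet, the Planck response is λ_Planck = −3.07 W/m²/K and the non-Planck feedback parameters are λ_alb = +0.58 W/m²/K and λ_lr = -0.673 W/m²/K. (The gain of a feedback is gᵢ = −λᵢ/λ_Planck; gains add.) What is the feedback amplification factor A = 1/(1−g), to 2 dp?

Convert to gains: g_alb = 0.58/3.07 = 0.1889; g_lr = -0.673/3.07 = -0.2192.
Total gain g = -0.0303.
A = 1/(1 + 0.0303) = 0.97.

0.97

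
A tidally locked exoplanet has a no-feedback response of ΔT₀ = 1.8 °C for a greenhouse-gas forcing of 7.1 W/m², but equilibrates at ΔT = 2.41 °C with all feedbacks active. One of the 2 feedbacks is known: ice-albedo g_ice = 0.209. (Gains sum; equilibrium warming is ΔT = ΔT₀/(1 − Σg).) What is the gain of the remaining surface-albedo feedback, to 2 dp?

Amplification A = ΔT/ΔT₀ = 2.41/1.8 = 1.339.
Total gain g = 1 − 1/A = 1 − 1/1.339 = 0.2532.
The known gain is 0.209.
g_alb = 0.2532 − 0.209 = 0.04.

0.04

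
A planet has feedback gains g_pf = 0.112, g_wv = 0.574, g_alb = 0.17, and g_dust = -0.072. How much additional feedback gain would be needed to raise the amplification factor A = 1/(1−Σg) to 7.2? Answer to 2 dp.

0.08

Current total gain = 0.784.
Target gain for A = 7.2: g* = 1 − 1/7.2 = 0.8611.
Additional gain needed = 0.8611 − 0.784 = 0.08.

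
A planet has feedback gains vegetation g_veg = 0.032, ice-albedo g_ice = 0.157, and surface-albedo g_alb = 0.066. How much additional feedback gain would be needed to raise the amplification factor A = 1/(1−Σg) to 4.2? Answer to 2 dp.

0.51

Current total gain = 0.255.
Target gain for A = 4.2: g* = 1 − 1/4.2 = 0.7619.
Additional gain needed = 0.7619 − 0.255 = 0.51.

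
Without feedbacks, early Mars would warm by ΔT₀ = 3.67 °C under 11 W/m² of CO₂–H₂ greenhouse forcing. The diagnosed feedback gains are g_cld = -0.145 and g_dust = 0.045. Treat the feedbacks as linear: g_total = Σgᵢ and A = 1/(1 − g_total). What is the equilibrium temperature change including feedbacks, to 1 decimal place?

3.3 °C

Total gain g = -0.145 + 0.045 = -0.1.
Amplification A = 1/(1 + 0.1) = 0.9091.
ΔT = 3.67 × 0.9091 = 3.3 °C.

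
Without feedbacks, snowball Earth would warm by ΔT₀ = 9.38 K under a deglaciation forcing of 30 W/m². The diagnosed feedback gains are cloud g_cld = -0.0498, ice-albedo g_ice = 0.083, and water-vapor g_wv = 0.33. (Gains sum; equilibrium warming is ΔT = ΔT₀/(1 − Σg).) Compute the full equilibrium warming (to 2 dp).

Total gain g = -0.0498 + 0.083 + 0.33 = 0.3632.
Amplification A = 1/(1 − 0.3632) = 1.57.
ΔT = 9.38 × 1.57 = 14.73 K.

14.73 K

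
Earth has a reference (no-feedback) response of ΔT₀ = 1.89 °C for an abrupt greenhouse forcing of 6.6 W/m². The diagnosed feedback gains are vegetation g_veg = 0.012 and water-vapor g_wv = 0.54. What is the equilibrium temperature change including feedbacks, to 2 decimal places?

4.22 °C

Total gain g = 0.012 + 0.54 = 0.552.
Amplification A = 1/(1 − 0.552) = 2.232.
ΔT = 1.89 × 2.232 = 4.22 °C.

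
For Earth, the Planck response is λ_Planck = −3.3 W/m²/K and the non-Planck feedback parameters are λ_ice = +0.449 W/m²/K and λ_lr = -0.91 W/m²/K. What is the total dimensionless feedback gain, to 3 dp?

Convert to gains: g_ice = 0.449/3.3 = 0.1361; g_lr = -0.91/3.3 = -0.2758.
Total gain g = -0.1397.

-0.140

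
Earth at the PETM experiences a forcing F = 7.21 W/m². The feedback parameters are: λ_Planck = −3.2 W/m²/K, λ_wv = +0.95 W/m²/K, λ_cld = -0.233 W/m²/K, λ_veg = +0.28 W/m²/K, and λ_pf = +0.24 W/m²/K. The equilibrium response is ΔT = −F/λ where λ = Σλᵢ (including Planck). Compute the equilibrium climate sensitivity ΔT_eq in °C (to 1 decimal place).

Net feedback parameter λ = (−3.2) + (+0.95) + (-0.233) + (+0.28) + (+0.24) = -1.963 W/m²/K.
ΔT = −F/λ = −7.21/(-1.963) = 3.7 °C.

3.7 °C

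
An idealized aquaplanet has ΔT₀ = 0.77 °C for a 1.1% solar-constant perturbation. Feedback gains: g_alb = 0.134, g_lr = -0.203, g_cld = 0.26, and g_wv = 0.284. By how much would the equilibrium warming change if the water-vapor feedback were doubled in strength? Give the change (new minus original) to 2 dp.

Original: g = 0.475, ΔT = 0.77/(1−0.475) = 1.4667 °C.
With doubled water-vapor: g' = 0.759, ΔT' = 0.77/(1−0.759) = 3.1950 °C.
Change = 3.1950 − 1.4667 = 1.73 °C.

1.73 °C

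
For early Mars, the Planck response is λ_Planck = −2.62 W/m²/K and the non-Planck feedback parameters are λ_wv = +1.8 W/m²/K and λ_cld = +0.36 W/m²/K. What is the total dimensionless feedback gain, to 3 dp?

0.824

Convert to gains: g_wv = 1.8/2.62 = 0.687; g_cld = 0.36/2.62 = 0.1374.
Total gain g = 0.8244.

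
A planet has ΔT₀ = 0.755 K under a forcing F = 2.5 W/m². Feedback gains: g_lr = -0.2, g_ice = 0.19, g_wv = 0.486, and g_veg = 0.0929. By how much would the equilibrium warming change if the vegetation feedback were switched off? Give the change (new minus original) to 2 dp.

-0.31 K

Original: g = 0.5689, ΔT = 0.755/(1−0.5689) = 1.7513 K.
Without vegetation: g' = 0.476, ΔT' = 0.755/(1−0.476) = 1.4408 K.
Change = 1.4408 − 1.7513 = -0.31 K.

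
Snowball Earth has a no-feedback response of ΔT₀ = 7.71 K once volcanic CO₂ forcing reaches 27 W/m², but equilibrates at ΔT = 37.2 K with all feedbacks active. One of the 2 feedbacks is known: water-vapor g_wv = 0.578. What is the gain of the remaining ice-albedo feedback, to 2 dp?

0.21

Amplification A = ΔT/ΔT₀ = 37.2/7.71 = 4.825.
Total gain g = 1 − 1/A = 1 − 1/4.825 = 0.7927.
The known gain is 0.578.
g_ice = 0.7927 − 0.578 = 0.21.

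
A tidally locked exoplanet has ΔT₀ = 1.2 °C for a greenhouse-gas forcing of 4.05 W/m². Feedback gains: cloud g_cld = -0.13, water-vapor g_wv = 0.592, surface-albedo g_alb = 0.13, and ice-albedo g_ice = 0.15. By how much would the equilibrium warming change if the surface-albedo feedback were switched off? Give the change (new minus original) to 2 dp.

-1.56 °C

Original: g = 0.742, ΔT = 1.2/(1−0.742) = 4.6512 °C.
Without surface-albedo: g' = 0.612, ΔT' = 1.2/(1−0.612) = 3.0928 °C.
Change = 3.0928 − 4.6512 = -1.56 °C.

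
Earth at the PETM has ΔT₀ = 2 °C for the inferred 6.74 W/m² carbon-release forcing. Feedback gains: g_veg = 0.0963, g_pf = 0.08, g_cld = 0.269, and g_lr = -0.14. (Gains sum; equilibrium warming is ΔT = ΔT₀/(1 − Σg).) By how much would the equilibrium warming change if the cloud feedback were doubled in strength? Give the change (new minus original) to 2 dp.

Original: g = 0.3053, ΔT = 2/(1−0.3053) = 2.8789 °C.
With doubled cloud: g' = 0.5743, ΔT' = 2/(1−0.5743) = 4.6981 °C.
Change = 4.6981 − 2.8789 = 1.82 °C.

1.82 °C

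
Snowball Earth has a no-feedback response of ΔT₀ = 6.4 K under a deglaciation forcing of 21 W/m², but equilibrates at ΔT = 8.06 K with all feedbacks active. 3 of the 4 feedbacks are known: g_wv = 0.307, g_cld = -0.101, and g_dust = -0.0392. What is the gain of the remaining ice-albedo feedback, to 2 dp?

0.04

Amplification A = ΔT/ΔT₀ = 8.06/6.4 = 1.259.
Total gain g = 1 − 1/A = 1 − 1/1.259 = 0.2057.
Known gains sum to 0.307 − 0.101 − 0.0392 = 0.1668.
g_ice = 0.2057 − 0.1668 = 0.04.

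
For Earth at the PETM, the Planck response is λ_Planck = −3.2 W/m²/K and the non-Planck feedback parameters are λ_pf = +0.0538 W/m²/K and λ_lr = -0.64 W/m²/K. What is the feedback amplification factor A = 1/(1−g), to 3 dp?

0.845

Convert to gains: g_pf = 0.0538/3.2 = 0.01681; g_lr = -0.64/3.2 = -0.2.
Total gain g = -0.18319.
A = 1/(1 + 0.18319) = 0.845.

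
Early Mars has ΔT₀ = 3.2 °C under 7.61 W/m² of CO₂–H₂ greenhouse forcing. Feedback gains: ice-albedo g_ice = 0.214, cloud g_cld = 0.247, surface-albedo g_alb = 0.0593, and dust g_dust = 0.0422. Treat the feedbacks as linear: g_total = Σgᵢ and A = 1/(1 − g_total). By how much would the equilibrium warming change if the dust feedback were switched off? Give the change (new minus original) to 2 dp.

-0.64 °C

Original: g = 0.5625, ΔT = 3.2/(1−0.5625) = 7.3143 °C.
Without dust: g' = 0.5203, ΔT' = 3.2/(1−0.5203) = 6.6708 °C.
Change = 6.6708 − 7.3143 = -0.64 °C.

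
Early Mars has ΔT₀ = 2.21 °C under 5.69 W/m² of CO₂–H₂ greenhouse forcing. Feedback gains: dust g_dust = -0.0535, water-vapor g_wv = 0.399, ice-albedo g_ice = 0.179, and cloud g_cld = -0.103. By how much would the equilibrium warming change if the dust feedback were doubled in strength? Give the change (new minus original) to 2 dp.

-0.32 °C

Original: g = 0.4215, ΔT = 2.21/(1−0.4215) = 3.8202 °C.
With doubled dust: g' = 0.368, ΔT' = 2.21/(1−0.368) = 3.4968 °C.
Change = 3.4968 − 3.8202 = -0.32 °C.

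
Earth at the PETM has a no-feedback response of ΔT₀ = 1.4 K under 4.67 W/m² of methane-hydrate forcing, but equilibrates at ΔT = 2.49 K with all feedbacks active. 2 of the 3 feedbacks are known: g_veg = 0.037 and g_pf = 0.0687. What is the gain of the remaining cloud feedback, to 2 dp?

0.33

Amplification A = ΔT/ΔT₀ = 2.49/1.4 = 1.779.
Total gain g = 1 − 1/A = 1 − 1/1.779 = 0.4379.
Known gains sum to 0.037 + 0.0687 = 0.1057.
g_cld = 0.4379 − 0.1057 = 0.33.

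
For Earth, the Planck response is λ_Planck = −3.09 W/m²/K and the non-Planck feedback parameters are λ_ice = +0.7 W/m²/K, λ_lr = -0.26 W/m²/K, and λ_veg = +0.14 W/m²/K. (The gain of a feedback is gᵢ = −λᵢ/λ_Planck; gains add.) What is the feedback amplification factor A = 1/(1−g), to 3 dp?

1.231

Convert to gains: g_ice = 0.7/3.09 = 0.2265; g_lr = -0.26/3.09 = -0.08414; g_veg = 0.14/3.09 = 0.04531.
Total gain g = 0.18767.
A = 1/(1 − 0.18767) = 1.231.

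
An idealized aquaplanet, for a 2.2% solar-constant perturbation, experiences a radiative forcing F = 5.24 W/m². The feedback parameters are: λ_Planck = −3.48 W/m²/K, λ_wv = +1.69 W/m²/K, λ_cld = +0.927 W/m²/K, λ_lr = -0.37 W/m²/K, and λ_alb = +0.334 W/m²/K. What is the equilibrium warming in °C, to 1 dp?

5.8 °C

Net feedback parameter λ = (−3.48) + (+1.69) + (+0.927) + (-0.37) + (+0.334) = -0.899 W/m²/K.
ΔT = −F/λ = −5.24/(-0.899) = 5.8 °C.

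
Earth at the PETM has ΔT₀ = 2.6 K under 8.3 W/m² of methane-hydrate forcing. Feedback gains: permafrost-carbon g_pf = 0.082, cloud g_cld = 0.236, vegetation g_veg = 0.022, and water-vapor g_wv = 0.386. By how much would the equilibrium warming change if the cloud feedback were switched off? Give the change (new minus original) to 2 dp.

-4.39 K

Original: g = 0.726, ΔT = 2.6/(1−0.726) = 9.4891 K.
Without cloud: g' = 0.49, ΔT' = 2.6/(1−0.49) = 5.0980 K.
Change = 5.0980 − 9.4891 = -4.39 K.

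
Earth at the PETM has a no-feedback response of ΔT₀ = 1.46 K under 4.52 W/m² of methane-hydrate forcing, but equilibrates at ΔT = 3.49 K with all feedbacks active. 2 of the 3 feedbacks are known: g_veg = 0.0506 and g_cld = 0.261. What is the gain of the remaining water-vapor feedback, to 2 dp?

0.27

Amplification A = ΔT/ΔT₀ = 3.49/1.46 = 2.39.
Total gain g = 1 − 1/A = 1 − 1/2.39 = 0.5816.
Known gains sum to 0.0506 + 0.261 = 0.3116.
g_wv = 0.5816 − 0.3116 = 0.27.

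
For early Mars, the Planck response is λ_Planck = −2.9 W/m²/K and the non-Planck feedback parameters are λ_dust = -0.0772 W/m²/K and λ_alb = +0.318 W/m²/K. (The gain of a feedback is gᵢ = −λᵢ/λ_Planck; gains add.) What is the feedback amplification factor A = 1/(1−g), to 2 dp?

Convert to gains: g_dust = -0.0772/2.9 = -0.02662; g_alb = 0.318/2.9 = 0.1097.
Total gain g = 0.08308.
A = 1/(1 − 0.08308) = 1.09.

1.09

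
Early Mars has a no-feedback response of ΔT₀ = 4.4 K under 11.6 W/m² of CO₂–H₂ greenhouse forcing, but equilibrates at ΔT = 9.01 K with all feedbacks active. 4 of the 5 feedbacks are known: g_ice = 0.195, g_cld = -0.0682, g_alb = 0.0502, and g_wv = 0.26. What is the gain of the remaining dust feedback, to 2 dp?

0.07

Amplification A = ΔT/ΔT₀ = 9.01/4.4 = 2.048.
Total gain g = 1 − 1/A = 1 − 1/2.048 = 0.5117.
Known gains sum to 0.195 − 0.0682 + 0.0502 + 0.26 = 0.437.
g_dust = 0.5117 − 0.437 = 0.07.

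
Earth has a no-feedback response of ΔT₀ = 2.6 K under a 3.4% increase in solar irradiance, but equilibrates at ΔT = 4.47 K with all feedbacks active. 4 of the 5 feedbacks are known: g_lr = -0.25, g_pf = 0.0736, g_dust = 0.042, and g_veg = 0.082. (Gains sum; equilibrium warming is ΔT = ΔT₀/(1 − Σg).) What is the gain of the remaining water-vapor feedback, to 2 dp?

0.47

Amplification A = ΔT/ΔT₀ = 4.47/2.6 = 1.719.
Total gain g = 1 − 1/A = 1 − 1/1.719 = 0.4183.
Known gains sum to -0.25 + 0.0736 + 0.042 + 0.082 = -0.0524.
g_wv = 0.4183 + 0.0524 = 0.47.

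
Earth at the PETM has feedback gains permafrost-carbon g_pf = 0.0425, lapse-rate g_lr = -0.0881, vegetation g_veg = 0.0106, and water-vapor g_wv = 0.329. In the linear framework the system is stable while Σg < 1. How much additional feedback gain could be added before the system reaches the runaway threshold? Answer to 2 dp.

Current total gain = 0.0425 − 0.0881 + 0.0106 + 0.329 = 0.294.
Margin to runaway = 1 − 0.294 = 0.71.

0.71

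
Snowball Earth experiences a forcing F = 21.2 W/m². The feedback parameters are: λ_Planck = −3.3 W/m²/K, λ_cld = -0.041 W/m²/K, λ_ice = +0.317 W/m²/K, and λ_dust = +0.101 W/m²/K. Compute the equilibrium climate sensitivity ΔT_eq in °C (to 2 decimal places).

7.25 °C

Net feedback parameter λ = (−3.3) + (-0.041) + (+0.317) + (+0.101) = -2.923 W/m²/K.
ΔT = −F/λ = −21.2/(-2.923) = 7.25 °C.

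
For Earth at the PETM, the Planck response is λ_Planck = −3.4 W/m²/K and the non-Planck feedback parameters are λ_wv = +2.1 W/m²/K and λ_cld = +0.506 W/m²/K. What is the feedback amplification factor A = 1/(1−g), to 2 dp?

Convert to gains: g_wv = 2.1/3.4 = 0.6176; g_cld = 0.506/3.4 = 0.1488.
Total gain g = 0.7664.
A = 1/(1 − 0.7664) = 4.28.

4.28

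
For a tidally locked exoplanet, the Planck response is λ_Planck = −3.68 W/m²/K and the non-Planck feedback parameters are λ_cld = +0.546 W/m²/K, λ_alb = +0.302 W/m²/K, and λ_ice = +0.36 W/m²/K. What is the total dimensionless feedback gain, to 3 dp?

0.328

Convert to gains: g_cld = 0.546/3.68 = 0.1484; g_alb = 0.302/3.68 = 0.08207; g_ice = 0.36/3.68 = 0.09783.
Total gain g = 0.3283.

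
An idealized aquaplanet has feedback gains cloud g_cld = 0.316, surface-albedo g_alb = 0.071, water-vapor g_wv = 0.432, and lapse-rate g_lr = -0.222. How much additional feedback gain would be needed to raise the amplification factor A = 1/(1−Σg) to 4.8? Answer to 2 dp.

Current total gain = 0.597.
Target gain for A = 4.8: g* = 1 − 1/4.8 = 0.7917.
Additional gain needed = 0.7917 − 0.597 = 0.19.

0.19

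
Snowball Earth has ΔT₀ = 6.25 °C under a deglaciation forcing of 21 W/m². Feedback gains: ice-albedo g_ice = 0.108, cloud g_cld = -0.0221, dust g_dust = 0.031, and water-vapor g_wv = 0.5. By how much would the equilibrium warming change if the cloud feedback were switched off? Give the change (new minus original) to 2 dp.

1.00 °C

Original: g = 0.6169, ΔT = 6.25/(1−0.6169) = 16.3143 °C.
Without cloud: g' = 0.639, ΔT' = 6.25/(1−0.639) = 17.3130 °C.
Change = 17.3130 − 16.3143 = 1.00 °C.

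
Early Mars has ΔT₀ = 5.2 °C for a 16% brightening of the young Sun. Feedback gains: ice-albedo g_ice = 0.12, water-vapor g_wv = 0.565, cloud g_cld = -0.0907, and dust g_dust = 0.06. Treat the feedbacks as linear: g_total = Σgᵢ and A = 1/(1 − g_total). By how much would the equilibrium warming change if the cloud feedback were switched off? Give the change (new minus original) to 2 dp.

Original: g = 0.6543, ΔT = 5.2/(1−0.6543) = 15.0419 °C.
Without cloud: g' = 0.745, ΔT' = 5.2/(1−0.745) = 20.3922 °C.
Change = 20.3922 − 15.0419 = 5.35 °C.

5.35 °C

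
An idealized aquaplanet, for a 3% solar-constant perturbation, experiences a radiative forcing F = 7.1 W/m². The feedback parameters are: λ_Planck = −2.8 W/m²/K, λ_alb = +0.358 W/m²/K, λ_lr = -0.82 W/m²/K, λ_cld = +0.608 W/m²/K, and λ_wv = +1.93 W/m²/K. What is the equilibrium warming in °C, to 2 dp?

Net feedback parameter λ = (−2.8) + (+0.358) + (-0.82) + (+0.608) + (+1.93) = -0.724 W/m²/K.
ΔT = −F/λ = −7.1/(-0.724) = 9.81 °C.

9.81 °C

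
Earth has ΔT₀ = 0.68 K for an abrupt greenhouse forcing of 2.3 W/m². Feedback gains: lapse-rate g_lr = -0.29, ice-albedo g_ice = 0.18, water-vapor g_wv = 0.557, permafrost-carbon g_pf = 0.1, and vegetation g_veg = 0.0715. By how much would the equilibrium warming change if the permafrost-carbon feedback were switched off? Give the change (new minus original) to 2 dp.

-0.37 K

Original: g = 0.6185, ΔT = 0.68/(1−0.6185) = 1.7824 K.
Without permafrost-carbon: g' = 0.5185, ΔT' = 0.68/(1−0.5185) = 1.4123 K.
Change = 1.4123 − 1.7824 = -0.37 K.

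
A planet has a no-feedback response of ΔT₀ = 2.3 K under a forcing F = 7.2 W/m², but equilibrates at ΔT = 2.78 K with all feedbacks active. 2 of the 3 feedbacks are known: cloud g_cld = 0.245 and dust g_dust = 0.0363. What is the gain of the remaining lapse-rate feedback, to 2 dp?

Amplification A = ΔT/ΔT₀ = 2.78/2.3 = 1.209.
Total gain g = 1 − 1/A = 1 − 1/1.209 = 0.1729.
Known gains sum to 0.245 + 0.0363 = 0.2813.
g_lr = 0.1729 − 0.2813 = -0.11.

-0.11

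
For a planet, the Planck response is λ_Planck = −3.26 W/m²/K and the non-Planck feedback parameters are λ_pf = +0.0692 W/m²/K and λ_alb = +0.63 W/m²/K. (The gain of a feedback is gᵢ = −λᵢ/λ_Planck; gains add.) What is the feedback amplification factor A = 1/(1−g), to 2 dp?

Convert to gains: g_pf = 0.0692/3.26 = 0.02123; g_alb = 0.63/3.26 = 0.1933.
Total gain g = 0.21453.
A = 1/(1 − 0.21453) = 1.27.

1.27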